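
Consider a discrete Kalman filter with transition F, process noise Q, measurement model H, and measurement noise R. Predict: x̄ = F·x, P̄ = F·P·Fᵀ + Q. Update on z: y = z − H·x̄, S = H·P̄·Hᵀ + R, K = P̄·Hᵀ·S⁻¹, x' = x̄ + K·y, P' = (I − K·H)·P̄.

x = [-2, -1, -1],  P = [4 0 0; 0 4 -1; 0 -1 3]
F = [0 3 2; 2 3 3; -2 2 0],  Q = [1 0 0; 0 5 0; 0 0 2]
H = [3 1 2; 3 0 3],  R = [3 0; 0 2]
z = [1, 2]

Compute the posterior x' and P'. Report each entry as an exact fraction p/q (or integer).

x̄ = F·x = [-5, -10, 2]
P̄ = F·P·Fᵀ + Q = [37 39 20; 39 66 2; 20 2 34]
y = z − H·x̄ = [22, 11]
S = H·P̄·Hᵀ + R = [1020 960; 960 1001]
K = P̄·Hᵀ·S⁻¹ = [2603/9942 -133/1657; 69107/99420 -901/1657; -2539/9942 674/1657]
x' = x̄ + K·y = [-611/4971, -34253/49710, 4255/4971]
P' = (I − K·H)·P̄ = [4871/4971 -869/9942 -5137/4971; -869/9942 288091/99420 -2735/9942; -5137/4971 -2735/9942 6485/4971]

x' = [-611/4971, -34253/49710, 4255/4971]
P' = [4871/4971 -869/9942 -5137/4971; -869/9942 288091/99420 -2735/9942; -5137/4971 -2735/9942 6485/4971]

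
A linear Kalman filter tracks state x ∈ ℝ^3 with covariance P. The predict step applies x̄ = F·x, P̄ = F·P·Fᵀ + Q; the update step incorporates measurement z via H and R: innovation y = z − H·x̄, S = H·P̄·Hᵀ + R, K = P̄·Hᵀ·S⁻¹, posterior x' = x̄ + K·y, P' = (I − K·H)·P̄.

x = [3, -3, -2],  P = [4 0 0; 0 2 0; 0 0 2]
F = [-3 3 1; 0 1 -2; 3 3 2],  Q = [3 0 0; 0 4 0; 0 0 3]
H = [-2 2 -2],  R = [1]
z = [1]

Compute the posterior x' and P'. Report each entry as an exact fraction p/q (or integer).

x̄ = F·x = [-20, 1, -4]
P̄ = F·P·Fᵀ + Q = [59 2 -14; 2 14 -2; -14 -2 65]
y = z − H·x̄ = [-49]
S = H·P̄·Hᵀ + R = [441]
K = P̄·Hᵀ·S⁻¹ = [-86/441; 4/63; -106/441]
x' = x̄ + K·y = [-94/9, -19/9, 70/9]
P' = (I − K·H)·P̄ = [18623/441 470/63 -15290/441; 470/63 110/9 298/63; -15290/441 298/63 17429/441]

x' = [-94/9, -19/9, 70/9]
P' = [18623/441 470/63 -15290/441; 470/63 110/9 298/63; -15290/441 298/63 17429/441]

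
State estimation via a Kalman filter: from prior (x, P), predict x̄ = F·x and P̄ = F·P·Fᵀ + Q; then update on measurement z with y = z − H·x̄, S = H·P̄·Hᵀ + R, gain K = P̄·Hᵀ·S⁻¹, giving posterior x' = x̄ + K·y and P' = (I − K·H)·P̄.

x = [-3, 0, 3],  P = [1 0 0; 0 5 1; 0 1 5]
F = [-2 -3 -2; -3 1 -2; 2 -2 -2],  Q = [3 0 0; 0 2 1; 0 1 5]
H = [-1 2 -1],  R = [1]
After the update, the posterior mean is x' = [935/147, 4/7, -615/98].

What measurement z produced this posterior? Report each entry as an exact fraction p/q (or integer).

x̄ = F·x = [0, 3, -12]
P̄ = F·P·Fᵀ + Q = [84 15 56; 15 32 7; 56 7 57]
S = H·P̄·Hᵀ + R = [294]
K = P̄·Hᵀ·S⁻¹ = [-55/147; 1/7; -33/98]
x' − x̄ = [935/147, -17/7, 561/98] = K·y
y = (KᵀK)⁻¹·Kᵀ·(x' − x̄) = [-17]
z = y + H·x̄ = [-17] + [18] = [1]

z = [1]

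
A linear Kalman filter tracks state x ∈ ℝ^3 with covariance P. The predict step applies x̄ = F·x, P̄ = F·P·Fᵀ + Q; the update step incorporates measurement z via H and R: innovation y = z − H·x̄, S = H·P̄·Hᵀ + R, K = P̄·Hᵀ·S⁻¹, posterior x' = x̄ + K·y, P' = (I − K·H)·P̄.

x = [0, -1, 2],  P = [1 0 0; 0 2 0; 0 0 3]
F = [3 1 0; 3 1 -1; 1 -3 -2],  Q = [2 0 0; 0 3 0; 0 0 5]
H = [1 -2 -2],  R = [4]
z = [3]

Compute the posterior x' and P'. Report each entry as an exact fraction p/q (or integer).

x̄ = F·x = [-1, -3, -1]
P̄ = F·P·Fᵀ + Q = [13 11 -3; 11 17 3; -3 3 36]
y = z − H·x̄ = [-4]
S = H·P̄·Hᵀ + R = [221]
K = P̄·Hᵀ·S⁻¹ = [-3/221; -29/221; -81/221]
x' = x̄ + K·y = [-209/221, -547/221, 103/221]
P' = (I − K·H)·P̄ = [2864/221 2344/221 -906/221; 2344/221 2916/221 -1686/221; -906/221 -1686/221 1395/221]

x' = [-209/221, -547/221, 103/221]
P' = [2864/221 2344/221 -906/221; 2344/221 2916/221 -1686/221; -906/221 -1686/221 1395/221]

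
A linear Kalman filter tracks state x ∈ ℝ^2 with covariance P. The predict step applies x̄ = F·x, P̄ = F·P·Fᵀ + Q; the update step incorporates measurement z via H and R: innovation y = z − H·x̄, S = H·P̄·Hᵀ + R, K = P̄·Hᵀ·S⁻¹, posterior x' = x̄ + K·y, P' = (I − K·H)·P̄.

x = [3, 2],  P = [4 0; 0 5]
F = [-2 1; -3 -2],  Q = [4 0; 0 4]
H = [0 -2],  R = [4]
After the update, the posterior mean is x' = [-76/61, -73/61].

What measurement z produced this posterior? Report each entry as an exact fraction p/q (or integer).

z = [2]

x̄ = F·x = [-4, -13]
P̄ = F·P·Fᵀ + Q = [25 14; 14 60]
S = H·P̄·Hᵀ + R = [244]
K = P̄·Hᵀ·S⁻¹ = [-7/61; -30/61]
x' − x̄ = [168/61, 720/61] = K·y
y = (KᵀK)⁻¹·Kᵀ·(x' − x̄) = [-24]
z = y + H·x̄ = [-24] + [26] = [2]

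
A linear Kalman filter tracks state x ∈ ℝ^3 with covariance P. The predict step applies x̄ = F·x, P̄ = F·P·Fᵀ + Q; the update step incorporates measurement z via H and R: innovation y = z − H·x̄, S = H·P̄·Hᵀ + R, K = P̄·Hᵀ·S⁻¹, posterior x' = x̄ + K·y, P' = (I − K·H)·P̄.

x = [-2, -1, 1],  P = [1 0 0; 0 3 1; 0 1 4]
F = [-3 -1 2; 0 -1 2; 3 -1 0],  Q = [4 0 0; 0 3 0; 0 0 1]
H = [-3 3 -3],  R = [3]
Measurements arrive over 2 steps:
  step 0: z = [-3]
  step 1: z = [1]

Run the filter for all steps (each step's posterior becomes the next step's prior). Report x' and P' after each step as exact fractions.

step 0: x̄ = F·x = [9, 3, -5]
step 0: P̄ = F·P·Fᵀ + Q = [28 15 -8; 15 18 1; -8 1 13]
step 0: y = z − H·x̄ = [0]
step 0: S = H·P̄·Hᵀ + R = [102]
step 0: K = P̄·Hᵀ·S⁻¹ = [-5/34; 1/17; -2/17]
step 0: x' = x̄ + K·y = [9, 3, -5]
step 0: P' = (I − K·H)·P̄ = [877/34 270/17 -166/17; 270/17 300/17 29/17; -166/17 29/17 197/17]
step 1: x̄ = F·x = [-40, -13, 24]
step 1: P̄ = F·P·Fᵀ + Q = [17197/34 2778/17 -553/2; 2778/17 1023/17 -92; -553/2 -92 311/2]
step 1: y = z − H·x̄ = [-8]
step 1: S = H·P̄·Hᵀ + R = [3975/17]
step 1: K = P̄·Hᵀ·S⁻¹ = [-224/265; -191/1325; 493/1325]
step 1: x' = x̄ + K·y = [-8808/265, -15697/1325, 27856/1325]
step 1: P' = (I − K·H)·P̄ = [35905/106 35754/265 -107569/530; 35754/265 73296/1325 -105283/1325; -107569/530 -105283/1325 326293/2650]

step 0: x' = [9, 3, -5], P' = [877/34 270/17 -166/17; 270/17 300/17 29/17; -166/17 29/17 197/17]
step 1: x' = [-8808/265, -15697/1325, 27856/1325], P' = [35905/106 35754/265 -107569/530; 35754/265 73296/1325 -105283/1325; -107569/530 -105283/1325 326293/2650]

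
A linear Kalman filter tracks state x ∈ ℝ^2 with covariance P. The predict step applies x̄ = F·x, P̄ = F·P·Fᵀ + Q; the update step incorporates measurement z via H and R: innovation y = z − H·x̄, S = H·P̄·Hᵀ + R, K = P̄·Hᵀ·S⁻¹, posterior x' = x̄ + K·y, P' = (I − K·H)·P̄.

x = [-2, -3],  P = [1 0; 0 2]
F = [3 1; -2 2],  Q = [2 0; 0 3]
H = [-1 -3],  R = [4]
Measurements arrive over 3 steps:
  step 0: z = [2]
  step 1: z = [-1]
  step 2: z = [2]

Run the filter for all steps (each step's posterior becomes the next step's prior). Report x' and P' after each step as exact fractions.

step 0: x' = [-167/20, 279/140], P' = [253/20 -83/20; -83/20 251/140]
step 1: x' = [-98643/14315, 39426/14315], P' = [267954/14315 -97438/14315; -97438/14315 41486/14315]
step 2: x' = [-65721/9009191, -5183499/9009191], P' = [160392366/9009191 -58592706/9009191; -58592706/9009191 25219066/9009191]

step 0: x̄ = F·x = [-9, -2]
step 0: P̄ = F·P·Fᵀ + Q = [13 -2; -2 15]
step 0: y = z − H·x̄ = [-13]
step 0: S = H·P̄·Hᵀ + R = [140]
step 0: K = P̄·Hᵀ·S⁻¹ = [-1/20; -43/140]
step 0: x' = x̄ + K·y = [-167/20, 279/140]
step 0: P' = (I − K·H)·P̄ = [253/20 -83/20; -83/20 251/140]
step 1: x̄ = F·x = [-807/35, 724/35]
step 1: P̄ = F·P·Fᵀ + Q = [3246/35 -3112/35; -3112/35 3289/35]
step 1: y = z − H·x̄ = [38]
step 1: S = H·P̄·Hᵀ + R = [409]
step 1: K = P̄·Hᵀ·S⁻¹ = [174/409; -193/409]
step 1: x' = x̄ + K·y = [-98643/14315, 39426/14315]
step 1: P' = (I − K·H)·P̄ = [267954/14315 -97438/14315; -97438/14315 41486/14315]
step 2: x̄ = F·x = [-256503/14315, 276138/14315]
step 2: P̄ = F·P·Fᵀ + Q = [1897074/14315 -1914504/14315; -1914504/14315 2060209/14315]
step 2: y = z − H·x̄ = [600541/14315]
step 2: S = H·P̄·Hᵀ + R = [9009191/14315]
step 2: K = P̄·Hᵀ·S⁻¹ = [3846438/9009191; -4266123/9009191]
step 2: x' = x̄ + K·y = [-65721/9009191, -5183499/9009191]
step 2: P' = (I − K·H)·P̄ = [160392366/9009191 -58592706/9009191; -58592706/9009191 25219066/9009191]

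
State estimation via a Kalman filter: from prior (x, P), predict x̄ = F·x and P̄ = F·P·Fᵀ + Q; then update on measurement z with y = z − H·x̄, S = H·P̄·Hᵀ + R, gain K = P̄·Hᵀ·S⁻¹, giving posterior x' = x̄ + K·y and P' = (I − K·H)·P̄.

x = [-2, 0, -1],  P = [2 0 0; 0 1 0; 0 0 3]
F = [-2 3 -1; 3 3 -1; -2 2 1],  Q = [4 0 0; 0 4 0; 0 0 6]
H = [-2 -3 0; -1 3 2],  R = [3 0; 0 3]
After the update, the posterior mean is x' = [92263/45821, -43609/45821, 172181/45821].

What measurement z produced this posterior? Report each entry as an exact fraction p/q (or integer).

x̄ = F·x = [5, -5, 3]
P̄ = F·P·Fᵀ + Q = [24 0 11; 0 34 -9; 11 -9 21]
S = H·P̄·Hᵀ + R = [405 -248; -248 265]
K = P̄·Hᵀ·S⁻¹ = [-13216/45821 -12714/45821; -6198/45821 8724/45821; 2317/45821 2860/45821]
x' − x̄ = [-136842/45821, 185496/45821, 34718/45821] = K·y
y = (KᵀK)⁻¹·Kᵀ·(x' − x̄) = [-6, 17]
z = y + H·x̄ = [-6, 17] + [5, -14] = [-1, 3]

z = [-1, 3]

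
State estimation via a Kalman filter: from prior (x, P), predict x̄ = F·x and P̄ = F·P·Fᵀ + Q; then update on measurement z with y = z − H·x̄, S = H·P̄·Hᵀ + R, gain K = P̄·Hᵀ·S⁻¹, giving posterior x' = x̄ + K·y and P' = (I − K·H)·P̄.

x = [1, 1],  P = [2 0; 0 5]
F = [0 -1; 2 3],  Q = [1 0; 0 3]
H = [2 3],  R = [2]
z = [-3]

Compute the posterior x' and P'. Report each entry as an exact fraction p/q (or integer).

x̄ = F·x = [-1, 5]
P̄ = F·P·Fᵀ + Q = [6 -15; -15 56]
y = z − H·x̄ = [-16]
S = H·P̄·Hᵀ + R = [350]
K = P̄·Hᵀ·S⁻¹ = [-33/350; 69/175]
x' = x̄ + K·y = [89/175, -229/175]
P' = (I − K·H)·P̄ = [1011/350 -348/175; -348/175 278/175]

x' = [89/175, -229/175]
P' = [1011/350 -348/175; -348/175 278/175]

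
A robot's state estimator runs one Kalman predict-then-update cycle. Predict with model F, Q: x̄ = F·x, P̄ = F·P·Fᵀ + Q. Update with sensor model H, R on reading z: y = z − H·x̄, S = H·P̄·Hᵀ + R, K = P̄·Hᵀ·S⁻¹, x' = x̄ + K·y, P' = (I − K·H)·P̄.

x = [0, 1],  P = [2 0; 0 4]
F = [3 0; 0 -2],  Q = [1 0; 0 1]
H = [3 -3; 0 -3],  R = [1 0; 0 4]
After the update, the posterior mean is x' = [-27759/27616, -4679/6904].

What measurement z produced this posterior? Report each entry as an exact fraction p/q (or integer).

x̄ = F·x = [0, -2]
P̄ = F·P·Fᵀ + Q = [19 0; 0 17]
S = H·P̄·Hᵀ + R = [325 153; 153 157]
K = P̄·Hᵀ·S⁻¹ = [8949/27616 -8721/27616; -51/6904 -2193/6904]
x' − x̄ = [-27759/27616, 9129/6904] = K·y
y = (KᵀK)⁻¹·Kᵀ·(x' − x̄) = [-7, -4]
z = y + H·x̄ = [-7, -4] + [6, 6] = [-1, 2]

z = [-1, 2]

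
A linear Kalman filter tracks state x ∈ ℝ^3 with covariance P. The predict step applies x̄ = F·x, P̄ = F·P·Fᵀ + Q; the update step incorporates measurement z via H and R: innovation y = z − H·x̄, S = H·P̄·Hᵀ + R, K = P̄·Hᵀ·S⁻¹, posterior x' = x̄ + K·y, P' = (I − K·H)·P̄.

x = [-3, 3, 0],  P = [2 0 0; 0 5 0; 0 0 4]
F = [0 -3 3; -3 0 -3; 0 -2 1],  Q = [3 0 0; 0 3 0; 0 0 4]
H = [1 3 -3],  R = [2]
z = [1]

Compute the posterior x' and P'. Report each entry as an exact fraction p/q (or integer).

x̄ = F·x = [-9, 9, -6]
P̄ = F·P·Fᵀ + Q = [84 -36 42; -36 57 -12; 42 -12 28]
y = z − H·x̄ = [-35]
S = H·P̄·Hᵀ + R = [599]
K = P̄·Hᵀ·S⁻¹ = [-150/599; 171/599; -78/599]
x' = x̄ + K·y = [-141/599, -594/599, -864/599]
P' = (I − K·H)·P̄ = [27816/599 4086/599 13458/599; 4086/599 4902/599 6150/599; 13458/599 6150/599 10688/599]

x' = [-141/599, -594/599, -864/599]
P' = [27816/599 4086/599 13458/599; 4086/599 4902/599 6150/599; 13458/599 6150/599 10688/599]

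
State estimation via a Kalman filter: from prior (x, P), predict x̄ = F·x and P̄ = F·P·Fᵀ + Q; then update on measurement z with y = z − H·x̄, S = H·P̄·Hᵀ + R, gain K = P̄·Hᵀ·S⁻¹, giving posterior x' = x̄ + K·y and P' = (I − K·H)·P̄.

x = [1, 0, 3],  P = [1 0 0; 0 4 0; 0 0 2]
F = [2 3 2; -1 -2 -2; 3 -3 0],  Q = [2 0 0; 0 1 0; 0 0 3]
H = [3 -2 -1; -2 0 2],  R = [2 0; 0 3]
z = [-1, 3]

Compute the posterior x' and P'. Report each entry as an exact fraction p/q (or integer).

x̄ = F·x = [8, -7, 3]
P̄ = F·P·Fᵀ + Q = [50 -34 -30; -34 26 21; -30 21 48]
y = z − H·x̄ = [-36, 13]
S = H·P̄·Hᵀ + R = [1276 -856; -856 635]
K = P̄·Hᵀ·S⁻¹ = [5130/19381 2032/19381; -16965/77524 -2360/19381; 4809/19381 11244/19381]
x' = x̄ + K·y = [-3216/19381, -13662/19381, 31191/19381]
P' = (I − K·H)·P̄ = [21930/19381 15276/19381 24978/19381; 15276/19381 85149/77524 11736/19381; 24978/19381 11736/19381 41844/19381]

x' = [-3216/19381, -13662/19381, 31191/19381]
P' = [21930/19381 15276/19381 24978/19381; 15276/19381 85149/77524 11736/19381; 24978/19381 11736/19381 41844/19381]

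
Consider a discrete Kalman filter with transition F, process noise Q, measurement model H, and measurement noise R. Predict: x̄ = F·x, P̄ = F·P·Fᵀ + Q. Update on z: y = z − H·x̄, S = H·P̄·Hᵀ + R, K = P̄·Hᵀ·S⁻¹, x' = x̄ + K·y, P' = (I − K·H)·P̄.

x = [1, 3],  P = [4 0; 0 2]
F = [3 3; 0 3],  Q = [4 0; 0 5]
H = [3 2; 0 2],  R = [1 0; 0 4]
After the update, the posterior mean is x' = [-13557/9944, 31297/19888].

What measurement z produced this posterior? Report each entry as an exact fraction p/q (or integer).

x̄ = F·x = [12, 9]
P̄ = F·P·Fᵀ + Q = [58 18; 18 23]
S = H·P̄·Hᵀ + R = [831 200; 200 96]
K = P̄·Hᵀ·S⁻¹ = [405/1243 -3021/9944; 25/2486 9113/19888]
x' − x̄ = [-132885/9944, -147695/19888] = K·y
y = (KᵀK)⁻¹·Kᵀ·(x' − x̄) = [-55, -15]
z = y + H·x̄ = [-55, -15] + [54, 18] = [-1, 3]

z = [-1, 3]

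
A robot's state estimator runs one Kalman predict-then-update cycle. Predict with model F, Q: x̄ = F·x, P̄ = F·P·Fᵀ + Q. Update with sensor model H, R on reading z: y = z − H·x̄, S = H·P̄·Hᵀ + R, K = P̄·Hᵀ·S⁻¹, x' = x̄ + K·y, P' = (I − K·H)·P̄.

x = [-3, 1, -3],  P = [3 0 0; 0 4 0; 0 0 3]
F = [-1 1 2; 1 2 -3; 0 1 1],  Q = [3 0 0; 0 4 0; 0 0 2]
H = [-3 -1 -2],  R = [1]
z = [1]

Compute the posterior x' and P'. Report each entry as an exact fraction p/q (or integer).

x' = [-573/323, 2593/323, -599/323]
P' = [1777/323 -4856/323 -201/323; -4856/323 16069/323 -746/323; -201/323 -746/323 698/323]

x̄ = F·x = [-2, 8, -2]
P̄ = F·P·Fᵀ + Q = [22 -13 10; -13 50 -1; 10 -1 9]
y = z − H·x̄ = [-1]
S = H·P̄·Hᵀ + R = [323]
K = P̄·Hᵀ·S⁻¹ = [-73/323; -9/323; -47/323]
x' = x̄ + K·y = [-573/323, 2593/323, -599/323]
P' = (I − K·H)·P̄ = [1777/323 -4856/323 -201/323; -4856/323 16069/323 -746/323; -201/323 -746/323 698/323]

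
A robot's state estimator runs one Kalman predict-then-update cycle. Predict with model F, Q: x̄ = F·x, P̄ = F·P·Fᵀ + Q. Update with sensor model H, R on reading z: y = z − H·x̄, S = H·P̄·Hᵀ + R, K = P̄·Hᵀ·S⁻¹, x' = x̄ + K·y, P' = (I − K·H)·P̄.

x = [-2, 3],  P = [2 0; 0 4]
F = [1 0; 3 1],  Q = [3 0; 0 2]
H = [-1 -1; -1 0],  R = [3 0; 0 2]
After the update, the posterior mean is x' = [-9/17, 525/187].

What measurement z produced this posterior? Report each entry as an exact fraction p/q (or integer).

z = [-3, 1]

x̄ = F·x = [-2, -3]
P̄ = F·P·Fᵀ + Q = [5 6; 6 24]
S = H·P̄·Hᵀ + R = [44 11; 11 7]
K = P̄·Hᵀ·S⁻¹ = [-2/17 -9/17; -144/187 6/17]
x' − x̄ = [25/17, 1086/187] = K·y
y = (KᵀK)⁻¹·Kᵀ·(x' − x̄) = [-8, -1]
z = y + H·x̄ = [-8, -1] + [5, 2] = [-3, 1]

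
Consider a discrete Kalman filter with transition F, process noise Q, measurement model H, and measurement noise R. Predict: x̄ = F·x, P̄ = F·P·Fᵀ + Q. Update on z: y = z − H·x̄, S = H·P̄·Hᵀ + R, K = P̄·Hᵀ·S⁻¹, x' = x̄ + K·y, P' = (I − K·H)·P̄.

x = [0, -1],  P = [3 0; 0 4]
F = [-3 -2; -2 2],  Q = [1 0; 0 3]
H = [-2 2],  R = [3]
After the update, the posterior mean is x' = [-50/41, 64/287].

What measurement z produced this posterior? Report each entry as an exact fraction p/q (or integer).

z = [3]

x̄ = F·x = [2, -2]
P̄ = F·P·Fᵀ + Q = [44 2; 2 31]
S = H·P̄·Hᵀ + R = [287]
K = P̄·Hᵀ·S⁻¹ = [-12/41; 58/287]
x' − x̄ = [-132/41, 638/287] = K·y
y = (KᵀK)⁻¹·Kᵀ·(x' − x̄) = [11]
z = y + H·x̄ = [11] + [-8] = [3]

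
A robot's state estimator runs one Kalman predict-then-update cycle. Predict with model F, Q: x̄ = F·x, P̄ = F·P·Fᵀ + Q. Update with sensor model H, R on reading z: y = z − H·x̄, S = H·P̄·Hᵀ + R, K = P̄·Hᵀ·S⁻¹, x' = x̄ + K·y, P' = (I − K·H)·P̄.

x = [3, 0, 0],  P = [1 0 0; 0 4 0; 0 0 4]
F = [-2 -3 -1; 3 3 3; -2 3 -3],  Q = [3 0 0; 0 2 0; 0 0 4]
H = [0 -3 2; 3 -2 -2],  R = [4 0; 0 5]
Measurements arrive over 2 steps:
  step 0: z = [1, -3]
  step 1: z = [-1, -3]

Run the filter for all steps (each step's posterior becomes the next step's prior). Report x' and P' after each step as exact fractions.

step 0: x̄ = F·x = [-6, 9, -6]
step 0: P̄ = F·P·Fᵀ + Q = [47 -54 -20; -54 83 -6; -20 -6 80]
step 0: y = z − H·x̄ = [40, 21]
step 0: S = H·P̄·Hᵀ + R = [1143 532; 532 1920]
step 0: K = P̄·Hᵀ·S⁻¹ = [20123/477884 265423/1911536; -20813/119471 -13896/119471; 28276/119471 -41555/238942]
step 0: x' = x̄ + K·y = [-2675653/1911536, -49097/119471, -44227/238942]
step 0: P' = (I − K·H)·P̄ = [3314921/1911536 103696/119471 331211/238942; 103696/119471 92764/119471 97520/119471; 331211/238942 97520/119471 202832/119471]
step 1: x̄ = F·x = [4030889/955768, -11445063/1911536, 2028049/955768]
step 1: P̄ = F·P·Fᵀ + Q = [18866981/477884 -55220775/955768 10049257/477884; -55220775/955768 181867777/1911536 -35253615/955768; 10049257/477884 -35253615/955768 11818129/477884]
step 1: y = z − H·x̄ = [-44358921/1911536, -2793617/119471]
step 1: S = H·P̄·Hᵀ + R = [2679632961/1911536 124766141/119471; 124766141/119471 117762912/119471]
step 1: K = P̄·Hᵀ·S⁻¹ = [74599499/1830876529 84351650665/556586464816; -323023807/1830876529 -3726479763/34786654051; 418506458/1830876529 -10680374725/69573308102]
step 1: x' = x̄ + K·y = [-37828919417/139146616204, 21281854731/34786654051, 14160175821/34786654051]
step 1: P' = (I − K·H)·P̄ = [899460739263/556586464816 27323887171/34786654051 87641223437/69573308102; 27323887171/34786654051 25030773932/34786654051 25271256232/34786654051; 87641223437/69573308102 25271256232/34786654051 53810129752/34786654051]

step 0: x' = [-2675653/1911536, -49097/119471, -44227/238942], P' = [3314921/1911536 103696/119471 331211/238942; 103696/119471 92764/119471 97520/119471; 331211/238942 97520/119471 202832/119471]
step 1: x' = [-37828919417/139146616204, 21281854731/34786654051, 14160175821/34786654051], P' = [899460739263/556586464816 27323887171/34786654051 87641223437/69573308102; 27323887171/34786654051 25030773932/34786654051 25271256232/34786654051; 87641223437/69573308102 25271256232/34786654051 53810129752/34786654051]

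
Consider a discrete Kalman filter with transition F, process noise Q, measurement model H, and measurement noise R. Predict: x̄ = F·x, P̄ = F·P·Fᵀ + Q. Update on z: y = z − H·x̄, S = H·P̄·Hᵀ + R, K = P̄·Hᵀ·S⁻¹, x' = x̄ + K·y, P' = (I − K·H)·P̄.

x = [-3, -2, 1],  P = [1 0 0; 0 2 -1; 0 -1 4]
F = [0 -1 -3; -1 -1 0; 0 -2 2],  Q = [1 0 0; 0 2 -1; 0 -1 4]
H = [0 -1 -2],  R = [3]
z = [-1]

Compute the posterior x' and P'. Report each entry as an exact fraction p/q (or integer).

x' = [153/43, 155/43, -50/43]
P' = [3275/172 563/172 -355/172; 563/172 635/172 -295/172; -355/172 -295/172 263/172]

x̄ = F·x = [-1, 5, 6]
P̄ = F·P·Fᵀ + Q = [33 -1 -24; -1 5 5; -24 5 36]
y = z − H·x̄ = [16]
S = H·P̄·Hᵀ + R = [172]
K = P̄·Hᵀ·S⁻¹ = [49/172; -15/172; -77/172]
x' = x̄ + K·y = [153/43, 155/43, -50/43]
P' = (I − K·H)·P̄ = [3275/172 563/172 -355/172; 563/172 635/172 -295/172; -355/172 -295/172 263/172]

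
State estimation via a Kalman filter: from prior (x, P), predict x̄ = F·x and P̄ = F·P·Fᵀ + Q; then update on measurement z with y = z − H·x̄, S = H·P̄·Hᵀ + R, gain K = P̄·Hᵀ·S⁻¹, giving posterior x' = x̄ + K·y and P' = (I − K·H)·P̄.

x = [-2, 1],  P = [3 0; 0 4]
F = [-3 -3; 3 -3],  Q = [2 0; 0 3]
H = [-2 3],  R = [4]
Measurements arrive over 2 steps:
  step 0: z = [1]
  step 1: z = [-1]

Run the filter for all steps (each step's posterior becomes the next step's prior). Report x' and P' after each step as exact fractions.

step 0: x̄ = F·x = [3, -9]
step 0: P̄ = F·P·Fᵀ + Q = [65 9; 9 66]
step 0: y = z − H·x̄ = [34]
step 0: S = H·P̄·Hᵀ + R = [750]
step 0: K = P̄·Hᵀ·S⁻¹ = [-103/750; 6/25]
step 0: x' = x̄ + K·y = [-626/375, -21/25]
step 0: P' = (I − K·H)·P̄ = [38141/750 843/25; 843/25 114/5]
step 1: x̄ = F·x = [941/125, -311/125]
step 1: P̄ = F·P·Fᵀ + Q = [317963/250 -63123/250; -63123/250 14733/250]
step 1: y = z − H·x̄ = [538/25]
step 1: S = H·P̄·Hᵀ + R = [86517/10]
step 1: K = P̄·Hᵀ·S⁻¹ = [-165059/432585; 11363/144195]
step 1: x' = x̄ + K·y = [-1477849/2162925, -571127/720975]
step 1: P' = (I − K·H)·P̄ = [26473139/2162925 5516122/720975; 5516122/720975 1251056/240325]

step 0: x' = [-626/375, -21/25], P' = [38141/750 843/25; 843/25 114/5]
step 1: x' = [-1477849/2162925, -571127/720975], P' = [26473139/2162925 5516122/720975; 5516122/720975 1251056/240325]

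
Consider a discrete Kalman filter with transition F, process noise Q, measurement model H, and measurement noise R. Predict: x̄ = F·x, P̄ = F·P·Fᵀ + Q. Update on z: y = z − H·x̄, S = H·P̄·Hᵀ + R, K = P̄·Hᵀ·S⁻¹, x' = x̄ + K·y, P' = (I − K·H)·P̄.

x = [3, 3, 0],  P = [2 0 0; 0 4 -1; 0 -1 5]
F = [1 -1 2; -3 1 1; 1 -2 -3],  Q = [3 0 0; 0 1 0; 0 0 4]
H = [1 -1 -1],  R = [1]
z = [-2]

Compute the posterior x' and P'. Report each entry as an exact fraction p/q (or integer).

x̄ = F·x = [0, -6, -3]
P̄ = F·P·Fᵀ + Q = [33 -1 -19; -1 26 -24; -19 -24 55]
y = z − H·x̄ = [-11]
S = H·P̄·Hᵀ + R = [107]
K = P̄·Hᵀ·S⁻¹ = [53/107; -3/107; -50/107]
x' = x̄ + K·y = [-583/107, -609/107, 229/107]
P' = (I − K·H)·P̄ = [722/107 52/107 617/107; 52/107 2773/107 -2718/107; 617/107 -2718/107 3385/107]

x' = [-583/107, -609/107, 229/107]
P' = [722/107 52/107 617/107; 52/107 2773/107 -2718/107; 617/107 -2718/107 3385/107]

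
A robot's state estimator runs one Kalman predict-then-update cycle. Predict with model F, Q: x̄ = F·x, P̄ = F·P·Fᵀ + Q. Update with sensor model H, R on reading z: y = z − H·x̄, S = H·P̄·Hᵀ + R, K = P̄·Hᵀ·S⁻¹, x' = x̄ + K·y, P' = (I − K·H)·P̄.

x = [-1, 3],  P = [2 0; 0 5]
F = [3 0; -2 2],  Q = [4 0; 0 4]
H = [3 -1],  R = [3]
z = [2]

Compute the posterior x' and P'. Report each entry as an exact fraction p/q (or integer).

x' = [567/305, 1148/305]
P' = [626/305 1644/305; 1644/305 5136/305]

x̄ = F·x = [-3, 8]
P̄ = F·P·Fᵀ + Q = [22 -12; -12 32]
y = z − H·x̄ = [19]
S = H·P̄·Hᵀ + R = [305]
K = P̄·Hᵀ·S⁻¹ = [78/305; -68/305]
x' = x̄ + K·y = [567/305, 1148/305]
P' = (I − K·H)·P̄ = [626/305 1644/305; 1644/305 5136/305]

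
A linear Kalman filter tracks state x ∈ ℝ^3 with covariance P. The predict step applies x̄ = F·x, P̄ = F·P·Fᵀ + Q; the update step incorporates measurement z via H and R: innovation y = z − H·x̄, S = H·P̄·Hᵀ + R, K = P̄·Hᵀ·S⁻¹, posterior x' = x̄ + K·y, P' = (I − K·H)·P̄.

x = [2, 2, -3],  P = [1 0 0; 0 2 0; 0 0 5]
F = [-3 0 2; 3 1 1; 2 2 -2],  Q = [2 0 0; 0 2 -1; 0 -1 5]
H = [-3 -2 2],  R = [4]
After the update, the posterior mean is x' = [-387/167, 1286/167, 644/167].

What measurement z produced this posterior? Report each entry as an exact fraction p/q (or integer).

x̄ = F·x = [-12, 5, 14]
P̄ = F·P·Fᵀ + Q = [31 1 -26; 1 18 -1; -26 -1 37]
S = H·P̄·Hᵀ + R = [835]
K = P̄·Hᵀ·S⁻¹ = [-147/835; -41/835; 154/835]
x' − x̄ = [1617/167, 451/167, -1694/167] = K·y
y = (KᵀK)⁻¹·Kᵀ·(x' − x̄) = [-55]
z = y + H·x̄ = [-55] + [54] = [-1]

z = [-1]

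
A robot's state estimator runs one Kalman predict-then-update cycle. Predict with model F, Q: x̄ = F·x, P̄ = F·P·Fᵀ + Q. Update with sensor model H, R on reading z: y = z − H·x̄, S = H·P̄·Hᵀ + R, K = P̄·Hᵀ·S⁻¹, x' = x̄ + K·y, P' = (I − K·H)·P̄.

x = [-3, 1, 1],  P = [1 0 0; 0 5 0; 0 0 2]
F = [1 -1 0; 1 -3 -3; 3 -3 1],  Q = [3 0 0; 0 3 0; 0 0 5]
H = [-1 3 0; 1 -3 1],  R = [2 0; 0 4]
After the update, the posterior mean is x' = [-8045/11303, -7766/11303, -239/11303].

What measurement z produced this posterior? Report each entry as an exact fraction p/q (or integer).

z = [-1, 2]

x̄ = F·x = [-4, -9, -11]
P̄ = F·P·Fᵀ + Q = [9 16 18; 16 67 42; 18 42 61]
S = H·P̄·Hᵀ + R = [518 -408; -408 365]
K = P̄·Hᵀ·S⁻¹ = [5667/22606 2517/11303; 9181/22606 703/11303; 10122/11303 9859/11303]
x' − x̄ = [37167/11303, 93961/11303, 124094/11303] = K·y
y = (KᵀK)⁻¹·Kᵀ·(x' − x̄) = [22, -10]
z = y + H·x̄ = [22, -10] + [-23, 12] = [-1, 2]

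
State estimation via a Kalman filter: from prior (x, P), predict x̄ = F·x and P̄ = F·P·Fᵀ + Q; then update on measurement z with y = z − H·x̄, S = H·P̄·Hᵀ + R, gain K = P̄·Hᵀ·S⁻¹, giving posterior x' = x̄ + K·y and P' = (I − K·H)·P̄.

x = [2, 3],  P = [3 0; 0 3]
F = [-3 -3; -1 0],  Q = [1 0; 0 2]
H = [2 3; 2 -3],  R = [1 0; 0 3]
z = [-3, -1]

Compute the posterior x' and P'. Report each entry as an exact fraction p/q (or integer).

x' = [-31649/29215, -8534/29215]
P' = [7149/29215 -2301/29215; -2301/29215 3119/29215]

x̄ = F·x = [-15, -2]
P̄ = F·P·Fᵀ + Q = [55 9; 9 5]
y = z − H·x̄ = [33, 23]
S = H·P̄·Hᵀ + R = [374 175; 175 160]
K = P̄·Hᵀ·S⁻¹ = [1479/5843 7067/29215; 951/5843 -4653/29215]
x' = x̄ + K·y = [-31649/29215, -8534/29215]
P' = (I − K·H)·P̄ = [7149/29215 -2301/29215; -2301/29215 3119/29215]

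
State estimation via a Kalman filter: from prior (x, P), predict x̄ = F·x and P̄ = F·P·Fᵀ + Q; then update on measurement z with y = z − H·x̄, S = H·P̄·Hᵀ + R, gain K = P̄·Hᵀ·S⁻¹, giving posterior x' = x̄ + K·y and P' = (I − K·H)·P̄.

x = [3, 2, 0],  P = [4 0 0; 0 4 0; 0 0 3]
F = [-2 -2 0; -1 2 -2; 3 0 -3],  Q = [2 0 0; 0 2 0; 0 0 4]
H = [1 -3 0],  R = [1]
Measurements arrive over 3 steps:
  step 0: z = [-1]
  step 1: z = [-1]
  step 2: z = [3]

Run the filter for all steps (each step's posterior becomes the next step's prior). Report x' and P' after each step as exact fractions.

step 0: x' = [-3194/389, -931/389, 2997/389], P' = [9862/389 3268/389 -6900/389; 3268/389 1126/389 -2286/389; -6900/389 -2286/389 24299/389]
step 1: x' = [13234000/1049227, 4753534/1049227, -12605139/1049227], P' = [129360338/1049227 43068428/1049227 -104217816/1049227; 43068428/1049227 14455452/1049227 -34524408/1049227; -104217816/1049227 -34524408/1049227 100338139/1049227]
step 2: x' = [2694479086/1212670113, -512675942/2021116855, -10051717979/2021116855], P' = [106920290062/1212670113 11830198236/404223371 -29147709604/404223371; 11830198236/404223371 19858470084/2021116855 -48041349252/2021116855; -29147709604/404223371 -48041349252/2021116855 150902737141/2021116855]

step 0: x̄ = F·x = [-10, 1, 9]
step 0: P̄ = F·P·Fᵀ + Q = [34 -8 -24; -8 34 6; -24 6 67]
step 0: y = z − H·x̄ = [12]
step 0: S = H·P̄·Hᵀ + R = [389]
step 0: K = P̄·Hᵀ·S⁻¹ = [58/389; -110/389; -42/389]
step 0: x' = x̄ + K·y = [-3194/389, -931/389, 2997/389]
step 0: P' = (I − K·H)·P̄ = [9862/389 3268/389 -6900/389; 3268/389 1126/389 -2286/389; -6900/389 -2286/389 24299/389]
step 1: x̄ = F·x = [8250/389, -4662/389, -18573/389]
step 1: P̄ = F·P·Fᵀ + Q = [70874/389 -28060/389 -133896/389; -28060/389 89956/389 170232/389; -133896/389 170232/389 433205/389]
step 1: y = z − H·x̄ = [-22625/389]
step 1: S = H·P̄·Hᵀ + R = [1049227/389]
step 1: K = P̄·Hᵀ·S⁻¹ = [155054/1049227; -297928/1049227; -644592/1049227]
step 1: x' = x̄ + K·y = [13234000/1049227, 4753534/1049227, -12605139/1049227]
step 1: P' = (I − K·H)·P̄ = [129360338/1049227 43068428/1049227 -104217816/1049227; 43068428/1049227 14455452/1049227 -34524408/1049227; -104217816/1049227 -34524408/1049227 100338139/1049227]
step 2: x̄ = F·x = [-35975068/1049227, 21483346/1049227, 77517417/1049227]
step 2: P̄ = F·P·Fᵀ + Q = [921909038/1049227 -440206884/1049227 -1867025940/1049227; -440206884/1049227 277683444/1049227 992158284/1049227; -1867025940/1049227 992158284/1049227 3947403889/1049227]
step 2: y = z − H·x̄ = [103572787/1049227]
step 2: S = H·P̄·Hᵀ + R = [6063350565/1049227]
step 2: K = P̄·Hᵀ·S⁻¹ = [448505938/1212670113; -424419072/2021116855; -1614500264/2021116855]
step 2: x' = x̄ + K·y = [2694479086/1212670113, -512675942/2021116855, -10051717979/2021116855]
step 2: P' = (I − K·H)·P̄ = [106920290062/1212670113 11830198236/404223371 -29147709604/404223371; 11830198236/404223371 19858470084/2021116855 -48041349252/2021116855; -29147709604/404223371 -48041349252/2021116855 150902737141/2021116855]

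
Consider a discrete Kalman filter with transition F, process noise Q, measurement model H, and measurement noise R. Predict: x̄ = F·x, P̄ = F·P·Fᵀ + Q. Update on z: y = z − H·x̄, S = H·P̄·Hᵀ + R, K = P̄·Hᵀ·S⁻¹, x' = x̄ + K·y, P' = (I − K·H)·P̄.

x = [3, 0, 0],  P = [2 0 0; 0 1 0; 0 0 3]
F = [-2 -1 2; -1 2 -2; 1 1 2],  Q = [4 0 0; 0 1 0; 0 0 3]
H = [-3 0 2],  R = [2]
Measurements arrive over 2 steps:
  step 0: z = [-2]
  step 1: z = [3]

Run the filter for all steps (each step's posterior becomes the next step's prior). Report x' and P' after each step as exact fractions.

step 0: x̄ = F·x = [-6, -3, 3]
step 0: P̄ = F·P·Fᵀ + Q = [25 -10 7; -10 19 -12; 7 -12 18]
step 0: y = z − H·x̄ = [-26]
step 0: S = H·P̄·Hᵀ + R = [215]
step 0: K = P̄·Hᵀ·S⁻¹ = [-61/215; 6/215; 3/43]
step 0: x' = x̄ + K·y = [296/215, -801/215, 51/43]
step 0: P' = (I − K·H)·P̄ = [1654/215 -1784/215 484/43; -1784/215 4049/215 -534/43; 484/43 -534/43 729/43]
step 1: x̄ = F·x = [719/215, -56/5, 1/43]
step 1: P̄ = F·P·Fᵀ + Q = [10289/215 -586/5 1547/43; -586/5 1647/5 -116; 1547/43 -116 3272/43]
step 1: y = z − H·x̄ = [2792/215]
step 1: S = H·P̄·Hᵀ + R = [65651/215]
step 1: K = P̄·Hᵀ·S⁻¹ = [-15397/65651; 25714/65651; 9515/65651]
step 1: x' = x̄ + K·y = [19603/65651, -401368/65651, 125089/65651]
step 1: P' = (I − K·H)·P̄ = [2039142/65651 -5852816/65651 3043316/65651; -5852816/65651 18550045/65651 -8753510/65651; 3043316/65651 -8753510/65651 4574489/65651]

step 0: x' = [296/215, -801/215, 51/43], P' = [1654/215 -1784/215 484/43; -1784/215 4049/215 -534/43; 484/43 -534/43 729/43]
step 1: x' = [19603/65651, -401368/65651, 125089/65651], P' = [2039142/65651 -5852816/65651 3043316/65651; -5852816/65651 18550045/65651 -8753510/65651; 3043316/65651 -8753510/65651 4574489/65651]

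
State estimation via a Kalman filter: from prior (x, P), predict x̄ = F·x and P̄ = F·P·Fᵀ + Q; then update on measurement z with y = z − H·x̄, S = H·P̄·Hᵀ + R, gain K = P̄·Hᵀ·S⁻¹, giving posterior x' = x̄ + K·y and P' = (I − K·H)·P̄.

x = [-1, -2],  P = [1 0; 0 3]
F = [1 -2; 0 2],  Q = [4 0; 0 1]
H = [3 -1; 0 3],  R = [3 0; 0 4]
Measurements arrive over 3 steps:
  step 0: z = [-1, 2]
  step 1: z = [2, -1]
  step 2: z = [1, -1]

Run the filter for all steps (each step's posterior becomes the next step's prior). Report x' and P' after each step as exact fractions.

step 0: x̄ = F·x = [3, -4]
step 0: P̄ = F·P·Fᵀ + Q = [17 -12; -12 13]
step 0: y = z − H·x̄ = [-14, 14]
step 0: S = H·P̄·Hᵀ + R = [241 -147; -147 121]
step 0: K = P̄·Hᵀ·S⁻¹ = [2331/7552 585/7552; -49/1888 549/1888]
step 0: x' = x̄ + K·y = [-447/1888, 205/472]
step 0: P' = (I − K·H)·P̄ = [2591/7552 195/1888; 195/1888 183/472]
step 1: x̄ = F·x = [-2087/1888, 205/236]
step 1: P̄ = F·P·Fᵀ + Q = [41391/7552 -1269/944; -1269/944 301/118]
step 1: y = z − H·x̄ = [11677/1888, -851/236]
step 1: S = H·P̄·Hᵀ + R = [475351/7552 -18645/944; -18645/944 3181/118]
step 1: K = P̄·Hᵀ·S⁻¹ = [3019545/9868267 736047/9868267; -198880/9868267 2655621/9868267]
step 1: x' = x̄ + K·y = [5112895/9868267, -2234021/9868267]
step 1: P' = (I − K·H)·P̄ = [3346677/9868267 981396/9868267; 981396/9868267 3540828/9868267]
step 2: x̄ = F·x = [9580937/9868267, -4468042/9868267]
step 2: P̄ = F·P·Fᵀ + Q = [53057473/9868267 -12200520/9868267; -12200520/9868267 24031579/9868267]
step 2: y = z − H·x̄ = [-23342586/9868267, 3535859/9868267]
step 2: S = H·P̄·Hᵀ + R = [604356757/9868267 -181899417/9868267; -181899417/9868267 255757279/9868267]
step 2: K = P̄·Hᵀ·S⁻¹ = [3766828983/12310291342 917307729/12310291342; -121266278/6155145671 1648810719/6155145671]
step 2: x' = x̄ + K·y = [3370406081/12310291342, -1909232759/6155145671]
step 2: P' = (I − K·H)·P̄ = [4174521307/12310291342 611538486/6155145671; 611538486/6155145671 2198414292/6155145671]

step 0: x' = [-447/1888, 205/472], P' = [2591/7552 195/1888; 195/1888 183/472]
step 1: x' = [5112895/9868267, -2234021/9868267], P' = [3346677/9868267 981396/9868267; 981396/9868267 3540828/9868267]
step 2: x' = [3370406081/12310291342, -1909232759/6155145671], P' = [4174521307/12310291342 611538486/6155145671; 611538486/6155145671 2198414292/6155145671]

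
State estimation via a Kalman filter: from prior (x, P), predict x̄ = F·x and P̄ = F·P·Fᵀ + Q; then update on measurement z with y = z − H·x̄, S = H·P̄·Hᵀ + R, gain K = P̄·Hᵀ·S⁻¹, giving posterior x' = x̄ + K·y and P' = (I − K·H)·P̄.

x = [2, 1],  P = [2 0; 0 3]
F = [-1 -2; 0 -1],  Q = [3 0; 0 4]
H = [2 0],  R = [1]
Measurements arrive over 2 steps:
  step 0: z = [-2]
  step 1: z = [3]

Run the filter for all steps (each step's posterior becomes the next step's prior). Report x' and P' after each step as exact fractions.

step 0: x̄ = F·x = [-4, -1]
step 0: P̄ = F·P·Fᵀ + Q = [17 6; 6 7]
step 0: y = z − H·x̄ = [6]
step 0: S = H·P̄·Hᵀ + R = [69]
step 0: K = P̄·Hᵀ·S⁻¹ = [34/69; 4/23]
step 0: x' = x̄ + K·y = [-24/23, 1/23]
step 0: P' = (I − K·H)·P̄ = [17/69 2/23; 2/23 113/23]
step 1: x̄ = F·x = [22/23, -1/23]
step 1: P̄ = F·P·Fᵀ + Q = [1604/69 228/23; 228/23 205/23]
step 1: y = z − H·x̄ = [25/23]
step 1: S = H·P̄·Hᵀ + R = [6485/69]
step 1: K = P̄·Hᵀ·S⁻¹ = [3208/6485; 1368/6485]
step 1: x' = x̄ + K·y = [1938/1297, 241/1297]
step 1: P' = (I − K·H)·P̄ = [1604/6485 684/6485; 684/6485 30679/6485]

step 0: x' = [-24/23, 1/23], P' = [17/69 2/23; 2/23 113/23]
step 1: x' = [1938/1297, 241/1297], P' = [1604/6485 684/6485; 684/6485 30679/6485]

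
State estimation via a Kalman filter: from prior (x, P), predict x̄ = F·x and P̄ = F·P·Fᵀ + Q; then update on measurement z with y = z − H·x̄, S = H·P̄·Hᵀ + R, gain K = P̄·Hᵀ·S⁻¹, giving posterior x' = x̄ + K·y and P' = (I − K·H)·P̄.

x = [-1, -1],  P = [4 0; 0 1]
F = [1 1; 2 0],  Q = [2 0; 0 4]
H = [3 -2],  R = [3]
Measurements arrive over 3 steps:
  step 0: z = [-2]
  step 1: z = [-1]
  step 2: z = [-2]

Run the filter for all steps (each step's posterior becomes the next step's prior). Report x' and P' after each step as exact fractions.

step 0: x̄ = F·x = [-2, -2]
step 0: P̄ = F·P·Fᵀ + Q = [7 8; 8 20]
step 0: y = z − H·x̄ = [0]
step 0: S = H·P̄·Hᵀ + R = [50]
step 0: K = P̄·Hᵀ·S⁻¹ = [1/10; -8/25]
step 0: x' = x̄ + K·y = [-2, -2]
step 0: P' = (I − K·H)·P̄ = [13/2 48/5; 48/5 372/25]
step 1: x̄ = F·x = [-4, -4]
step 1: P̄ = F·P·Fᵀ + Q = [2129/50 161/5; 161/5 30]
step 1: y = z − H·x̄ = [3]
step 1: S = H·P̄·Hᵀ + R = [5991/50]
step 1: K = P̄·Hᵀ·S⁻¹ = [3167/5991; 610/1997]
step 1: x' = x̄ + K·y = [-4821/1997, -6158/1997]
step 1: P' = (I − K·H)·P̄ = [54499/5991 25666/1997; 25666/1997 37584/1997]
step 2: x̄ = F·x = [-10979/1997, -9642/1997]
step 2: P̄ = F·P·Fᵀ + Q = [333229/5991 262994/5991; 262994/5991 241960/5991]
step 2: y = z − H·x̄ = [9659/1997]
step 2: S = H·P̄·Hᵀ + R = [828946/5991]
step 2: K = P̄·Hᵀ·S⁻¹ = [473699/828946; 152531/414473]
step 2: x' = x̄ + K·y = [-2266169/828946, -1263421/414473]
step 2: P' = (I − K·H)·P̄ = [8652663/828946 6134223/414473; 6134223/414473 8972538/414473]

step 0: x' = [-2, -2], P' = [13/2 48/5; 48/5 372/25]
step 1: x' = [-4821/1997, -6158/1997], P' = [54499/5991 25666/1997; 25666/1997 37584/1997]
step 2: x' = [-2266169/828946, -1263421/414473], P' = [8652663/828946 6134223/414473; 6134223/414473 8972538/414473]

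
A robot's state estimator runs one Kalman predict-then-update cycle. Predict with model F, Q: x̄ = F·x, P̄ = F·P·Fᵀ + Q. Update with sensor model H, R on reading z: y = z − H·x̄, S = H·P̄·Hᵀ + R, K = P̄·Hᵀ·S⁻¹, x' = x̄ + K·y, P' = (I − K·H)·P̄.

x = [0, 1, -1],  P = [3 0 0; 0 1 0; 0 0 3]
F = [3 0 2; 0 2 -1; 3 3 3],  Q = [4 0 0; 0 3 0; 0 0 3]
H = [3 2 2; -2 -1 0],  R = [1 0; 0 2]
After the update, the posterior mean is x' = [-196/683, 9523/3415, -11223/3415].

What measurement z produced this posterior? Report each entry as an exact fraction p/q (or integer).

x̄ = F·x = [-2, 3, 0]
P̄ = F·P·Fᵀ + Q = [43 -6 45; -6 10 -3; 45 -3 66]
S = H·P̄·Hᵀ + R = [1136 -410; -410 160]
K = P̄·Hᵀ·S⁻¹ = [16/683 -601/1366; 9/683 158/3415; 609/1366 4089/6830]
x' − x̄ = [1170/683, -722/3415, -11223/3415] = K·y
y = (KᵀK)⁻¹·Kᵀ·(x' − x̄) = [-2, -4]
z = y + H·x̄ = [-2, -4] + [0, 1] = [-2, -3]

z = [-2, -3]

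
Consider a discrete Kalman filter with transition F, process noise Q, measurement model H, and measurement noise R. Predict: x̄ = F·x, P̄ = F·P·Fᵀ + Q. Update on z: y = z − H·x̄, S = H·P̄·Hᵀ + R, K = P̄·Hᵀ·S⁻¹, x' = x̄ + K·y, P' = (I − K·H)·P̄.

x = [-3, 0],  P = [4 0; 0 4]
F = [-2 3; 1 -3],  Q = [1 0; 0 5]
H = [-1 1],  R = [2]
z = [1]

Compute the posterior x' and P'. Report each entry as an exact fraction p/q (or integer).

x' = [79/94, 163/94]
P' = [555/188 361/188; 361/188 539/188]

x̄ = F·x = [6, -3]
P̄ = F·P·Fᵀ + Q = [53 -44; -44 45]
y = z − H·x̄ = [10]
S = H·P̄·Hᵀ + R = [188]
K = P̄·Hᵀ·S⁻¹ = [-97/188; 89/188]
x' = x̄ + K·y = [79/94, 163/94]
P' = (I − K·H)·P̄ = [555/188 361/188; 361/188 539/188]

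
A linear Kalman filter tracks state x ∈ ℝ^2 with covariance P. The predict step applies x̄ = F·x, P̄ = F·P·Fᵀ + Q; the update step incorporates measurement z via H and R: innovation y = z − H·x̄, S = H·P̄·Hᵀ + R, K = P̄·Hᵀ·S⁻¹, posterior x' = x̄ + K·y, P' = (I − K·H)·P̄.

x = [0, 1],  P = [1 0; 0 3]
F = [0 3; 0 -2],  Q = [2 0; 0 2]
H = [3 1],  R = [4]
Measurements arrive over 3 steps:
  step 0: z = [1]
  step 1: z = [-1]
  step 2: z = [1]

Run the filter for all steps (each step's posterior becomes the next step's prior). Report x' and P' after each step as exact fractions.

step 0: x' = [11/19, -34/57], P' = [22/19 -106/57; -106/57 794/171]
step 1: x' = [-2076/4301, 8549/21505], P' = [5128/4301 -8304/4301; -8304/4301 103012/21505]
step 2: x' = [21972/47963, -16631/47963], P' = [1661201/1390927 -2691321/1390927; -2691321/1390927 6674805/1390927]

step 0: x̄ = F·x = [3, -2]
step 0: P̄ = F·P·Fᵀ + Q = [29 -18; -18 14]
step 0: y = z − H·x̄ = [-6]
step 0: S = H·P̄·Hᵀ + R = [171]
step 0: K = P̄·Hᵀ·S⁻¹ = [23/57; -40/171]
step 0: x' = x̄ + K·y = [11/19, -34/57]
step 0: P' = (I − K·H)·P̄ = [22/19 -106/57; -106/57 794/171]
step 1: x̄ = F·x = [-34/19, 68/57]
step 1: P̄ = F·P·Fᵀ + Q = [832/19 -1588/57; -1588/57 3518/171]
step 1: y = z − H·x̄ = [181/57]
step 1: S = H·P̄·Hᵀ + R = [43010/171]
step 1: K = P̄·Hᵀ·S⁻¹ = [1770/4301; -5387/21505]
step 1: x' = x̄ + K·y = [-2076/4301, 8549/21505]
step 1: P' = (I − K·H)·P̄ = [5128/4301 -8304/4301; -8304/4301 103012/21505]
step 2: x̄ = F·x = [25647/21505, -17098/21505]
step 2: P̄ = F·P·Fᵀ + Q = [970118/21505 -618072/21505; -618072/21505 455058/21505]
step 2: y = z − H·x̄ = [-38338/21505]
step 2: S = H·P̄·Hᵀ + R = [5563708/21505]
step 2: K = P̄·Hᵀ·S⁻¹ = [1146141/2781854; -699579/2781854]
step 2: x' = x̄ + K·y = [21972/47963, -16631/47963]
step 2: P' = (I − K·H)·P̄ = [1661201/1390927 -2691321/1390927; -2691321/1390927 6674805/1390927]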